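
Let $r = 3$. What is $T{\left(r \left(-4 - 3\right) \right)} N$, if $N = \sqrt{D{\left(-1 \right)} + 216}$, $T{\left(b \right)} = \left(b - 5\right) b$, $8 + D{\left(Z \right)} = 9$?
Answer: $546 \sqrt{217} \approx 8043.1$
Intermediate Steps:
$D{\left(Z \right)} = 1$ ($D{\left(Z \right)} = -8 + 9 = 1$)
$T{\left(b \right)} = b \left(-5 + b\right)$ ($T{\left(b \right)} = \left(-5 + b\right) b = b \left(-5 + b\right)$)
$N = \sqrt{217}$ ($N = \sqrt{1 + 216} = \sqrt{217} \approx 14.731$)
$T{\left(r \left(-4 - 3\right) \right)} N = 3 \left(-4 - 3\right) \left(-5 + 3 \left(-4 - 3\right)\right) \sqrt{217} = 3 \left(-7\right) \left(-5 + 3 \left(-7\right)\right) \sqrt{217} = - 21 \left(-5 - 21\right) \sqrt{217} = \left(-21\right) \left(-26\right) \sqrt{217} = 546 \sqrt{217}$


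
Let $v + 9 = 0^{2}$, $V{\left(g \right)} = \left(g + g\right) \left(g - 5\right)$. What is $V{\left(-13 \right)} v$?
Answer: $-4212$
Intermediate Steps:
$V{\left(g \right)} = 2 g \left(-5 + g\right)$
$v = -9$ ($v = -9 + 0^{2} = -9 + 0 = -9$)
$V{\left(-13 \right)} v = 2 \left(-13\right) \left(-5 - 13\right) \left(-9\right) = 2 \left(-13\right) \left(-18\right) \left(-9\right) = 468 \left(-9\right) = -4212$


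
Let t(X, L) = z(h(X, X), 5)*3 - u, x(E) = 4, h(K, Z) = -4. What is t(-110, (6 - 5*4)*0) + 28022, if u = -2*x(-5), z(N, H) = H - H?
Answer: 28030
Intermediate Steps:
z(N, H) = 0
u = -8 (u = -2*4 = -8)
t(X, L) = 8 (t(X, L) = 0*3 - 1*(-8) = 0 + 8 = 8)
t(-110, (6 - 5*4)*0) + 28022 = 8 + 28022 = 28030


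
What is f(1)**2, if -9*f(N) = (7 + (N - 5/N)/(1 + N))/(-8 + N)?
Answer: 25/3969 ≈ 0.0062988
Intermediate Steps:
f(N) = -(7 + (N - 5/N)/(1 + N))/(9*(-8 + N))
f(1)**2 = ((1/9)*(-5 + 7*1 + 8*1**2)/(1*(8 - 1*1**2 + 7*1)))**2 = ((1/9)*1*(-5 + 7 + 8*1)/(8 - 1*1 + 7))**2 = ((1/9)*1*(-5 + 7 + 8)/(8 - 1 + 7))**2 = ((1/9)*1*10/14)**2 = ((1/9)*1*(1/14)*10)**2 = (5/63)**2 = 25/3969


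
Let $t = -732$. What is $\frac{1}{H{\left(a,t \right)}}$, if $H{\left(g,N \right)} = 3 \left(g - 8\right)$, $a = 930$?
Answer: $\frac{1}{2766} \approx 0.00036153$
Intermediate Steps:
$H{\left(g,N \right)} = -24 + 3 g$ ($H{\left(g,N \right)} = 3 \left(-8 + g\right) = -24 + 3 g$)
$\frac{1}{H{\left(a,t \right)}} = \frac{1}{-24 + 3 \cdot 930} = \frac{1}{-24 + 2790} = \frac{1}{2766}$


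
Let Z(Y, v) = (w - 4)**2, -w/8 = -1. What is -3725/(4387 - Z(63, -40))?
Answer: -3725/4371 ≈ -0.85221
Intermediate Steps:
w = 8 (w = -8*(-1) = 8)
Z(Y, v) = 16 (Z(Y, v) = (8 - 4)**2 = 4**2 = 16)
-3725/(4387 - Z(63, -40)) = -3725/(4387 - 1*16) = -3725/(4387 - 16) = -3725/4371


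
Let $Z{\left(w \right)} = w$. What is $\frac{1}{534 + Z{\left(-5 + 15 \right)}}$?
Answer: $\frac{1}{544} \approx 0.0018382$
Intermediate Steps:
$\frac{1}{534 + Z{\left(-5 + 15 \right)}} = \frac{1}{534 + \left(-5 + 15\right)} = \frac{1}{534 + 10} = \frac{1}{544}$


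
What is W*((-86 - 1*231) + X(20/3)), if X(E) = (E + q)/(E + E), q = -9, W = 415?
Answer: -1053021/8 ≈ -1.3163e+5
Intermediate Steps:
X(E) = (-9 + E)/(2*E) (X(E) = (E - 9)/(E + E) = (-9 + E)/((2*E)) = (-9 + E)*(1/(2*E)) = (-9 + E)/(2*E))
W*((-86 - 1*231) + X(20/3)) = 415*((-86 - 1*231) + (-9 + 20/3)/(2*((20/3)))) = 415*((-86 - 231) + (-9 + 20*(⅓))/(2*((20*(⅓))))) = 415*(-317 + (-9 + 20/3)/(2*(20/3))) = 415*(-317 + (½)*(3/20)*(-7/3)) = 415*(-317 - 7/40) = 415*(-12687/40) = -1053021/8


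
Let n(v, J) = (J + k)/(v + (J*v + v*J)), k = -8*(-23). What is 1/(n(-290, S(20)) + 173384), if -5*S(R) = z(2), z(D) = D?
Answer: 145/25140221 ≈ 5.7677e-6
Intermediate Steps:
S(R) = -⅖ (S(R) = -⅕*2 = -⅖)
k = 184
n(v, J) = (184 + J)/(v + 2*J*v) (n(v, J) = (J + 184)/(v + (J*v + v*J)) = (184 + J)/(v + (J*v + J*v)) = (184 + J)/(v + 2*J*v))
1/(n(-290, S(20)) + 173384) = 1/((184 - ⅖)/((-290)*(1 + 2*(-⅖))) + 173384) = 1/(-1/290*918/5/(1 - ⅘) + 173384) = 1/(-1/290*918/5/⅕ + 173384) = 1/(-1/290*5*918/5 + 173384) = 1/(-459/145 + 173384) = 1/(25140221/145) = 145/25140221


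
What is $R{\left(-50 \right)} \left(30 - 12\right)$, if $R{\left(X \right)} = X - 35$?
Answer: $-1530$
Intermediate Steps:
$R{\left(X \right)} = -35 + X$
$R{\left(-50 \right)} \left(30 - 12\right) = \left(-35 - 50\right) \left(30 - 12\right) = - 85 \left(30 - 12\right) = \left(-85\right) 18 = -1530$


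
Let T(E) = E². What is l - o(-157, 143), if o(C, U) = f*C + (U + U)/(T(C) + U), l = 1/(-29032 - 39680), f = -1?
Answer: -11144600723/70979496 ≈ -157.01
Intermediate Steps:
l = -1/68712 (l = 1/(-68712) = -1/68712 ≈ -1.4554e-5)
o(C, U) = -C + 2*U/(U + C²) (o(C, U) = -C + (U + U)/(C² + U) = -C + (2*U)/(U + C²) = -C + 2*U/(U + C²))
l - o(-157, 143) = -1/68712 - (-1*(-157)³ + 2*143 - 1*(-157)*143)/(143 + (-157)²) = -1/68712 - (-1*(-3869893) + 286 + 22451)/(143 + 24649) = -1/68712 - (3869893 + 286 + 22451)/24792 = -1/68712 - 3892630/24792 = -1/68712 - 1*1946315/12396 = -1/68712 - 1946315/12396 = -11144600723/70979496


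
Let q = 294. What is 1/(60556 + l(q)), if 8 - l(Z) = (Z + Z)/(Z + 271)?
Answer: 565/34218072 ≈ 1.6512e-5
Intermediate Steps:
l(Z) = 8 - 2*Z/(271 + Z) (l(Z) = 8 - (Z + Z)/(Z + 271) = 8 - 2*Z/(271 + Z))
1/(60556 + l(q)) = 1/(60556 + 2*(1084 + 3*294)/(271 + 294)) = 1/(60556 + 2*(1084 + 882)/565) = 1/(60556 + 2*(1/565)*1966) = 1/(60556 + 3932/565) = 1/(34218072/565) = 565/34218072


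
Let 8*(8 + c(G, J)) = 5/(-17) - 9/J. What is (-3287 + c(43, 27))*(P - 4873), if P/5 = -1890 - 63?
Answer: 2459901262/51 ≈ 4.8233e+7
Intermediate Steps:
c(G, J) = -1093/136 - 9/(8*J) (c(G, J) = -8 + (5/(-17) - 9/J)/8 = -8 + (5*(-1/17) - 9/J)/8 = -8 + (-5/17 - 9/J)/8 = -8 + (-5/136 - 9/(8*J)) = -1093/136 - 9/(8*J))
P = -9765 (P = 5*(-1890 - 63) = 5*(-1953) = -9765)
(-3287 + c(43, 27))*(P - 4873) = (-3287 + (1/136)*(-153 - 1093*27)/27)*(-9765 - 4873) = (-3287 + (1/136)*(1/27)*(-153 - 29511))*(-14638) = (-3287 + (1/136)*(1/27)*(-29664))*(-14638) = (-3287 - 412/51)*(-14638) = -168049/51*(-14638) = 2459901262/51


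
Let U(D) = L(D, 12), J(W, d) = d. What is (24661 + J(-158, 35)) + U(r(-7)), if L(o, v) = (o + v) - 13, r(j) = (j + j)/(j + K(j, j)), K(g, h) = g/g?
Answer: 74092/3 ≈ 24697.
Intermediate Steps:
K(g, h) = 1
r(j) = 2*j/(1 + j) (r(j) = (j + j)/(j + 1) = (2*j)/(1 + j) = 2*j/(1 + j))
L(o, v) = -13 + o + v
U(D) = -1 + D (U(D) = -13 + D + 12 = -1 + D)
(24661 + J(-158, 35)) + U(r(-7)) = (24661 + 35) + (-1 + 2*(-7)/(1 - 7)) = 24696 + (-1 + 2*(-7)/(-6)) = 24696 + (-1 + 2*(-7)*(-⅙)) = 24696 + (-1 + 7/3) = 24696 + 4/3 = 74092/3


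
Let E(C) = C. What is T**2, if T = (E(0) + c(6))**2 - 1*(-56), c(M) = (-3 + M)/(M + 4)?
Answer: 31460881/10000 ≈ 3146.1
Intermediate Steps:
c(M) = (-3 + M)/(4 + M)
T = 5609/100 (T = (0 + (-3 + 6)/(4 + 6))**2 - 1*(-56) = (0 + 3/10)**2 + 56 = (3/10)**2 + 56 = 9/100 + 56 = 5609/100 ≈ 56.090)
T**2 = (5609/100)**2 = 31460881/10000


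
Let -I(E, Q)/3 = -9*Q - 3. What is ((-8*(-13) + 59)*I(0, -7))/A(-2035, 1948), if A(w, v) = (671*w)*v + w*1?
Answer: 1956/177331121 ≈ 1.1030e-5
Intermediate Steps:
A(w, v) = w + 671*v*w (A(w, v) = 671*v*w + w = w + 671*v*w)
I(E, Q) = 9 + 27*Q (I(E, Q) = -3*(-9*Q - 3) = -3*(-3 - 9*Q) = 9 + 27*Q)
((-8*(-13) + 59)*I(0, -7))/A(-2035, 1948) = ((-8*(-13) + 59)*(9 + 27*(-7)))/((-2035*(1 + 671*1948))) = ((104 + 59)*(9 - 189))/((-2035*(1 + 1307108))) = (163*(-180))/((-2035*1307109)) = -29340/(-2659966815) = -29340*(-1/2659966815) = 1956/177331121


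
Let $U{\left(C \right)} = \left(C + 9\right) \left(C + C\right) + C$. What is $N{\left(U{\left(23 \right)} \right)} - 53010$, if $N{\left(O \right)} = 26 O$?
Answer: $-14140$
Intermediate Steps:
$U{\left(C \right)} = C + 2 C \left(9 + C\right)$ ($U{\left(C \right)} = \left(9 + C\right) 2 C + C = 2 C \left(9 + C\right) + C = C + 2 C \left(9 + C\right)$)
$N{\left(U{\left(23 \right)} \right)} - 53010 = 26 \cdot 23 \left(19 + 2 \cdot 23\right) - 53010 = 26 \cdot 23 \left(19 + 46\right) - 53010 = 26 \cdot 23 \cdot 65 - 53010 = 26 \cdot 1495 - 53010 = 38870 - 53010 = -14140$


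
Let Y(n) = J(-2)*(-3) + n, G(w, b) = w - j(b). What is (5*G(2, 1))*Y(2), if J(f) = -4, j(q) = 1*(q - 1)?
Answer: 140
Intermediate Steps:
j(q) = -1 + q (j(q) = 1*(-1 + q) = -1 + q)
G(w, b) = 1 + w - b (G(w, b) = w - (-1 + b) = w + (1 - b) = 1 + w - b)
Y(n) = 12 + n (Y(n) = -4*(-3) + n = 12 + n)
(5*G(2, 1))*Y(2) = (5*(1 + 2 - 1*1))*(12 + 2) = (5*(1 + 2 - 1))*14 = (5*2)*14 = 10*14 = 140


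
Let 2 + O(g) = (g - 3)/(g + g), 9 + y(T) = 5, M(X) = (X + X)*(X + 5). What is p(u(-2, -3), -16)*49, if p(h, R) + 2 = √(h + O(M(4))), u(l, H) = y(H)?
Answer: -98 + 49*I*√795/12 ≈ -98.0 + 115.13*I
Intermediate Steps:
M(X) = 2*X*(5 + X) (M(X) = (2*X)*(5 + X) = 2*X*(5 + X))
y(T) = -4 (y(T) = -9 + 5 = -4)
u(l, H) = -4
O(g) = -2 + (-3 + g)/(2*g) (O(g) = -2 + (g - 3)/(g + g) = -2 + (-3 + g)/((2*g)) = -2 + (-3 + g)*(1/(2*g)) = -2 + (-3 + g)/(2*g))
p(h, R) = -2 + √(-73/48 + h) (p(h, R) = -2 + √(h + 3*(-1 - 2*4*(5 + 4))/(2*((2*4*(5 + 4))))) = -2 + √(h + 3*(-1 - 2*4*9)/(2*((2*4*9)))) = -2 + √(h + (3/2)*(-1 - 1*72)/72) = -2 + √(h + (3/2)*(1/72)*(-1 - 72)) = -2 + √(h + (3/2)*(1/72)*(-73)) = -2 + √(h - 73/48) = -2 + √(-73/48 + h))
p(u(-2, -3), -16)*49 = (-2 + √(-219 + 144*(-4))/12)*49 = (-2 + √(-219 - 576)/12)*49 = (-2 + √(-795)/12)*49 = (-2 + (I*√795)/12)*49 = (-2 + I*√795/12)*49 = -98 + 49*I*√795/12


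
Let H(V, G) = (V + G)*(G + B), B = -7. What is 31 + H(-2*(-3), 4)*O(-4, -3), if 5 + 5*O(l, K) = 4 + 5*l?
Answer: 157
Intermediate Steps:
O(l, K) = -⅕ + l (O(l, K) = -1 + (4 + 5*l)/5 = -1 + (⅘ + l) = -⅕ + l)
H(V, G) = (-7 + G)*(G + V) (H(V, G) = (V + G)*(G - 7) = (G + V)*(-7 + G) = (-7 + G)*(G + V))
31 + H(-2*(-3), 4)*O(-4, -3) = 31 + (4² - 7*4 - (-14)*(-3) + 4*(-2*(-3)))*(-⅕ - 4) = 31 + (16 - 28 - 7*6 + 4*6)*(-21/5) = 31 + (16 - 28 - 42 + 24)*(-21/5) = 31 - 30*(-21/5) = 31 + 126 = 157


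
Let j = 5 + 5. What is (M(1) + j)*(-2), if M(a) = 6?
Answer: -32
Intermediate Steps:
j = 10
(M(1) + j)*(-2) = (6 + 10)*(-2) = 16*(-2) = -32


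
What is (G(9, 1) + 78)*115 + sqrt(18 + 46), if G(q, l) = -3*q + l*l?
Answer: 5988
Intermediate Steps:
G(q, l) = l**2 - 3*q (G(q, l) = -3*q + l**2 = l**2 - 3*q)
(G(9, 1) + 78)*115 + sqrt(18 + 46) = ((1**2 - 3*9) + 78)*115 + sqrt(18 + 46) = ((1 - 27) + 78)*115 + sqrt(64) = (-26 + 78)*115 + 8 = 52*115 + 8 = 5980 + 8 = 5988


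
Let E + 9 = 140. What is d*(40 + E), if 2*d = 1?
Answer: 171/2 ≈ 85.500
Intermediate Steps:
d = 1/2 (d = (1/2)*1 = 1/2 ≈ 0.50000)
E = 131 (E = -9 + 140 = 131)
d*(40 + E) = (40 + 131)/2 = (1/2)*171 = 171/2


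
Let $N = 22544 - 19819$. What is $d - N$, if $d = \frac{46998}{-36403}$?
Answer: $- \frac{99245173}{36403} \approx -2726.3$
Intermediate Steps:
$N = 2725$ ($N = 22544 - 19819 = 2725$)
$d = - \frac{46998}{36403}$ ($d = 46998 \left(- \frac{1}{36403}\right) = - \frac{46998}{36403} \approx -1.291$)
$d - N = - \frac{46998}{36403} - 2725 = - \frac{99245173}{36403}$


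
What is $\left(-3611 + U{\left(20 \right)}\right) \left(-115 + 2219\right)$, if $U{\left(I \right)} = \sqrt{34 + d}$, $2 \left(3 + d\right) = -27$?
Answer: $-7597544 + 1052 \sqrt{70} \approx -7.5887 \cdot 10^{6}$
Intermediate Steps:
$d = - \frac{33}{2}$ ($d = -3 + \frac{1}{2} \left(-27\right) = -3 - \frac{27}{2} = - \frac{33}{2} \approx -16.5$)
$U{\left(I \right)} = \frac{\sqrt{70}}{2}$ ($U{\left(I \right)} = \sqrt{34 - \frac{33}{2}} = \sqrt{\frac{35}{2}} = \frac{\sqrt{70}}{2}$)
$\left(-3611 + U{\left(20 \right)}\right) \left(-115 + 2219\right) = \left(-3611 + \frac{\sqrt{70}}{2}\right) \left(-115 + 2219\right) = \left(-3611 + \frac{\sqrt{70}}{2}\right) 2104 = -7597544 + 1052 \sqrt{70}$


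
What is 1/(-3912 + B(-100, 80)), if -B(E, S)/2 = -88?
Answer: -1/3736 ≈ -0.00026767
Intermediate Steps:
B(E, S) = 176 (B(E, S) = -2*(-88) = 176)
1/(-3912 + B(-100, 80)) = 1/(-3912 + 176) = 1/(-3736) = -1/3736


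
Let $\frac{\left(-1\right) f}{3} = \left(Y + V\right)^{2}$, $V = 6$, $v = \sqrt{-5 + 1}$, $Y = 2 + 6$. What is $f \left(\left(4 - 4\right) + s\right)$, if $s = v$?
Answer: $- 1176 i \approx - 1176.0 i$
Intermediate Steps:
$Y = 8$
$v = 2 i$ ($v = \sqrt{-4} = 2 i \approx 2.0 i$)
$s = 2 i \approx 2.0 i$
$f = -588$ ($f = - 3 \left(8 + 6\right)^{2} = - 3 \cdot 14^{2} = \left(-3\right) 196 = -588$)
$f \left(\left(4 - 4\right) + s\right) = - 588 \left(\left(4 - 4\right) + 2 i\right) = - 588 \left(0 + 2 i\right) = - 588 \cdot 2 i = - 1176 i$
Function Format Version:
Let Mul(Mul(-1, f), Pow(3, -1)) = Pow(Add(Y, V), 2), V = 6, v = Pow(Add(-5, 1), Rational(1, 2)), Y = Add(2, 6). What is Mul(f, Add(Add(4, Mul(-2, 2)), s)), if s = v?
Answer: Mul(-1176, I) ≈ Mul(-1176.0, I)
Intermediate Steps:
Y = 8
v = Mul(2, I) (v = Pow(-4, Rational(1, 2)) = Mul(2, I) ≈ Mul(2.0000, I))
s = Mul(2, I) ≈ Mul(2.0000, I)
f = -588 (f = Mul(-3, Pow(Add(8, 6), 2)) = Mul(-3, Pow(14, 2)) = Mul(-3, 196) = -588)
Mul(f, Add(Add(4, Mul(-2, 2)), s)) = Mul(-588, Add(Add(4, Mul(-2, 2)), Mul(2, I))) = Mul(-588, Add(Add(4, -4), Mul(2, I))) = Mul(-588, Add(0, Mul(2, I))) = Mul(-588, Mul(2, I)) = Mul(-1176, I)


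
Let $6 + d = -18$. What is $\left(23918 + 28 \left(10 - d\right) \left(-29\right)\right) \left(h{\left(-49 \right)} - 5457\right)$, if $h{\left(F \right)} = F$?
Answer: $20317140$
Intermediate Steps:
$d = -24$ ($d = -6 - 18 = -24$)
$\left(23918 + 28 \left(10 - d\right) \left(-29\right)\right) \left(h{\left(-49 \right)} - 5457\right) = \left(23918 + 28 \left(10 - -24\right) \left(-29\right)\right) \left(-49 - 5457\right) = \left(23918 + 28 \left(10 + 24\right) \left(-29\right)\right) \left(-5506\right) = \left(23918 + 28 \cdot 34 \left(-29\right)\right) \left(-5506\right) = \left(23918 + 952 \left(-29\right)\right) \left(-5506\right) = \left(23918 - 27608\right) \left(-5506\right) = \left(-3690\right) \left(-5506\right) = 20317140$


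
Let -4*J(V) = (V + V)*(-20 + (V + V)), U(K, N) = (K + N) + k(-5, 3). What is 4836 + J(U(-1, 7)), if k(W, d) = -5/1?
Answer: 4845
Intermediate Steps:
k(W, d) = -5 (k(W, d) = -5*1 = -5)
U(K, N) = -5 + K + N (U(K, N) = (K + N) - 5 = -5 + K + N)
J(V) = -V*(-20 + 2*V)/2 (J(V) = -(V + V)*(-20 + (V + V))/4 = -2*V*(-20 + 2*V)/4 = -V*(-20 + 2*V)/2)
4836 + J(U(-1, 7)) = 4836 + (-5 - 1 + 7)*(10 - (-5 - 1 + 7)) = 4836 + 1*(10 - 1*1) = 4836 + 1*(10 - 1) = 4836 + 1*9 = 4836 + 9 = 4845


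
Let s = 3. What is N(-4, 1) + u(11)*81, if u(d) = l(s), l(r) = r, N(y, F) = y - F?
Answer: 238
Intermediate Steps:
u(d) = 3
N(-4, 1) + u(11)*81 = (-4 - 1*1) + 3*81 = (-4 - 1) + 243 = -5 + 243 = 238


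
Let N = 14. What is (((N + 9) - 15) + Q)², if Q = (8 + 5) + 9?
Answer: 900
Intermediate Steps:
Q = 22 (Q = 13 + 9 = 22)
(((N + 9) - 15) + Q)² = (((14 + 9) - 15) + 22)² = ((23 - 15) + 22)² = (8 + 22)² = 30² = 900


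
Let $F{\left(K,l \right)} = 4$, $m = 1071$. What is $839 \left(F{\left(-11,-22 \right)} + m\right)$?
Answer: $901925$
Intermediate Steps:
$839 \left(F{\left(-11,-22 \right)} + m\right) = 839 \left(4 + 1071\right) = 839 \cdot 1075 = 901925$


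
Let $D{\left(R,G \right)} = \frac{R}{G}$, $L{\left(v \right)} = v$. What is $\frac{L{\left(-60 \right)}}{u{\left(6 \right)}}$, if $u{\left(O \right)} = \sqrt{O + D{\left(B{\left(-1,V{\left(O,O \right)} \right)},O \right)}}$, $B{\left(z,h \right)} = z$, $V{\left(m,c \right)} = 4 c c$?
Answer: $- \frac{12 \sqrt{210}}{7} \approx -24.842$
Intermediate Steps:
$V{\left(m,c \right)} = 4 c^{2}$
$u{\left(O \right)} = \sqrt{O - \frac{1}{O}}$
$\frac{L{\left(-60 \right)}}{u{\left(6 \right)}} = - \frac{60}{\sqrt{6 - \frac{1}{6}}} = - \frac{60}{\sqrt{\frac{35}{6}}} = - \frac{60}{\frac{1}{6} \sqrt{210}} = - 60 \frac{\sqrt{210}}{35} = - \frac{12 \sqrt{210}}{7}$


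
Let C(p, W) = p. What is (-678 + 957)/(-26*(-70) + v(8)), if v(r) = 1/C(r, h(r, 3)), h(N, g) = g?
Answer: 2232/14561 ≈ 0.15329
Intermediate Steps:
v(r) = 1/r
(-678 + 957)/(-26*(-70) + v(8)) = (-678 + 957)/(-26*(-70) + 1/8) = 279/(1820 + ⅛) = 279/(14561/8) = 279*(8/14561) = 2232/14561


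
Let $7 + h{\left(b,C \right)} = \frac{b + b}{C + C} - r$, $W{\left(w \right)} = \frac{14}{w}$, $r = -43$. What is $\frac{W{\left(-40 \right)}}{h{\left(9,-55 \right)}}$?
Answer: $- \frac{77}{7884} \approx -0.0097666$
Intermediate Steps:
$h{\left(b,C \right)} = 36 + \frac{b}{C}$ ($h{\left(b,C \right)} = -7 + \left(\frac{b + b}{C + C} - -43\right) = -7 + \left(\frac{2 b}{2 C} + 43\right) = -7 + \left(2 b \frac{1}{2 C} + 43\right) = -7 + \left(\frac{b}{C} + 43\right) = -7 + \left(43 + \frac{b}{C}\right) = 36 + \frac{b}{C}$)
$\frac{W{\left(-40 \right)}}{h{\left(9,-55 \right)}} = \frac{14 \frac{1}{-40}}{36 + \frac{9}{-55}} = \frac{14 \left(- \frac{1}{40}\right)}{36 + 9 \left(- \frac{1}{55}\right)} = - \frac{7}{20 \left(36 - \frac{9}{55}\right)} = - \frac{7}{20 \cdot \frac{1971}{55}} = \left(- \frac{7}{20}\right) \frac{55}{1971} = - \frac{77}{7884}$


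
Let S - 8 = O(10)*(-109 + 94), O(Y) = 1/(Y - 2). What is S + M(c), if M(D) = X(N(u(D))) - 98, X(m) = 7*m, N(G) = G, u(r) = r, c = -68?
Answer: -4543/8 ≈ -567.88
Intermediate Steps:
O(Y) = 1/(-2 + Y)
S = 49/8 (S = 8 + (-109 + 94)/(-2 + 10) = 8 - 15/8 = 49/8 ≈ 6.1250)
M(D) = -98 + 7*D (M(D) = 7*D - 98 = -98 + 7*D)
S + M(c) = 49/8 + (-98 + 7*(-68)) = 49/8 + (-98 - 476) = 49/8 - 574 = -4543/8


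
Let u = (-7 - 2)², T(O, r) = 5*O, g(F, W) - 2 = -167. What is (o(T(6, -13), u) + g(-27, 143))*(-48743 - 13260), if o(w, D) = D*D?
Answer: -396571188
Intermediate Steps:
g(F, W) = -165 (g(F, W) = 2 - 167 = -165)
u = 81 (u = (-9)² = 81)
o(w, D) = D²
(o(T(6, -13), u) + g(-27, 143))*(-48743 - 13260) = (81² - 165)*(-48743 - 13260) = (6561 - 165)*(-62003) = 6396*(-62003) = -396571188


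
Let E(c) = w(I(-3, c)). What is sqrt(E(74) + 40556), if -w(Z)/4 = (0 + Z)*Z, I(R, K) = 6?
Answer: 2*sqrt(10103) ≈ 201.03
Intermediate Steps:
w(Z) = -4*Z**2 (w(Z) = -4*(0 + Z)*Z = -4*Z*Z = -4*Z**2)
E(c) = -144 (E(c) = -4*6**2 = -4*36 = -144)
sqrt(E(74) + 40556) = sqrt(-144 + 40556) = sqrt(40412) = 2*sqrt(10103)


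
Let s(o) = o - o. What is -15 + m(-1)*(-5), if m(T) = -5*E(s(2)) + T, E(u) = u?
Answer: -10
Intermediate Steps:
s(o) = 0
m(T) = T (m(T) = -5*0 + T = 0 + T = T)
-15 + m(-1)*(-5) = -15 - 1*(-5) = -15 + 5 = -10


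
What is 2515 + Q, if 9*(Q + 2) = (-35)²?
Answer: 23842/9 ≈ 2649.1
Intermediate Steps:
Q = 1207/9 (Q = -2 + (⅑)*(-35)² = -2 + (⅑)*1225 = -2 + 1225/9 = 1207/9 ≈ 134.11)
2515 + Q = 2515 + 1207/9 = 23842/9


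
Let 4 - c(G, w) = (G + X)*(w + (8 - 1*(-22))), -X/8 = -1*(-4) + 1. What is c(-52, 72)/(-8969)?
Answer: -9388/8969 ≈ -1.0467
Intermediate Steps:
X = -40 (X = -8*(-1*(-4) + 1) = -8*(4 + 1) = -8*5 = -40)
c(G, w) = 4 - (-40 + G)*(30 + w) (c(G, w) = 4 - (G - 40)*(w + (8 - 1*(-22))) = 4 - (-40 + G)*(w + (8 + 22)) = 4 - (-40 + G)*(w + 30) = 4 - (-40 + G)*(30 + w))
c(-52, 72)/(-8969) = (1204 - 30*(-52) + 40*72 - 1*(-52)*72)/(-8969) = (1204 + 1560 + 2880 + 3744)*(-1/8969) = 9388*(-1/8969) = -9388/8969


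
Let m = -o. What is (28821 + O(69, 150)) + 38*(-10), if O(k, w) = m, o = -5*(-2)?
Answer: 28431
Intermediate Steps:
o = 10
m = -10 (m = -1*10 = -10)
O(k, w) = -10
(28821 + O(69, 150)) + 38*(-10) = (28821 - 10) + 38*(-10) = 28811 - 380 = 28431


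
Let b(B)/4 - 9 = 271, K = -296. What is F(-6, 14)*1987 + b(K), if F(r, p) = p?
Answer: 28938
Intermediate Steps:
b(B) = 1120 (b(B) = 36 + 4*271 = 36 + 1084 = 1120)
F(-6, 14)*1987 + b(K) = 14*1987 + 1120 = 27818 + 1120 = 28938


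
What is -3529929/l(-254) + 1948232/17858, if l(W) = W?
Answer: 31766161505/2267966 ≈ 14006.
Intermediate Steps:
-3529929/l(-254) + 1948232/17858 = -3529929/(-254) + 1948232/17858 = -3529929*(-1/254) + 1948232*(1/17858) = 3529929/254 + 974116/8929 = 31766161505/2267966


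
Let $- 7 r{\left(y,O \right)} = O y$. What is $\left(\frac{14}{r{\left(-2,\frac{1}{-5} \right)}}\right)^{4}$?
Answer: $3603000625$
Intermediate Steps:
$r{\left(y,O \right)} = - \frac{O y}{7}$
$\left(\frac{14}{r{\left(-2,\frac{1}{-5} \right)}}\right)^{4} = \left(\frac{14}{\left(- \frac{1}{7}\right) \frac{1}{-5} \left(-2\right)}\right)^{4} = \left(\frac{14}{\left(- \frac{1}{7}\right) \left(- \frac{1}{5}\right) \left(-2\right)}\right)^{4} = \left(\frac{14}{- \frac{2}{35}}\right)^{4} = \left(14 \left(- \frac{35}{2}\right)\right)^{4} = \left(-245\right)^{4} = 3603000625$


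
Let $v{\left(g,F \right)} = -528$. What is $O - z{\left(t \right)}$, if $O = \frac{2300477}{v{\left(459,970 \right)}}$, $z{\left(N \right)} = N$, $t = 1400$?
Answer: $- \frac{3039677}{528} \approx -5757.0$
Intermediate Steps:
$O = - \frac{2300477}{528}$ ($O = \frac{2300477}{-528} = 2300477 \left(- \frac{1}{528}\right) = - \frac{2300477}{528} \approx -4357.0$)
$O - z{\left(t \right)} = - \frac{2300477}{528} - 1400 = - \frac{3039677}{528}$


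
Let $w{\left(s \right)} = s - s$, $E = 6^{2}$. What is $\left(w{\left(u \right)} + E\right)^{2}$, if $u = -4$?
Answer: $1296$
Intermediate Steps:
$E = 36$
$w{\left(s \right)} = 0$
$\left(w{\left(u \right)} + E\right)^{2} = \left(0 + 36\right)^{2} = 36^{2} = 1296$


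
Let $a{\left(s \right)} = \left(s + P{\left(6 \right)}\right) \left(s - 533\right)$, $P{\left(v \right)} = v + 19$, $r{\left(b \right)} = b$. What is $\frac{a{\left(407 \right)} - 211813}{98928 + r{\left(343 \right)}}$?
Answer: $- \frac{266245}{99271} \approx -2.682$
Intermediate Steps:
$P{\left(v \right)} = 19 + v$
$a{\left(s \right)} = \left(-533 + s\right) \left(25 + s\right)$ ($a{\left(s \right)} = \left(s + \left(19 + 6\right)\right) \left(s - 533\right) = \left(s + 25\right) \left(-533 + s\right) = \left(25 + s\right) \left(-533 + s\right) = \left(-533 + s\right) \left(25 + s\right)$)
$\frac{a{\left(407 \right)} - 211813}{98928 + r{\left(343 \right)}} = \frac{\left(-13325 + 407^{2} - 206756\right) - 211813}{98928 + 343} = \frac{\left(-13325 + 165649 - 206756\right) - 211813}{99271} = \left(-54432 - 211813\right) \frac{1}{99271} = \left(-266245\right) \frac{1}{99271} = - \frac{266245}{99271}$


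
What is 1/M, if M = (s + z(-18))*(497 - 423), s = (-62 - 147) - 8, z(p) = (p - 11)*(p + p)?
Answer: 1/61198 ≈ 1.6340e-5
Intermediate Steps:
z(p) = 2*p*(-11 + p) (z(p) = (-11 + p)*(2*p) = 2*p*(-11 + p))
s = -217 (s = -209 - 8 = -217)
M = 61198 (M = (-217 + 2*(-18)*(-11 - 18))*(497 - 423) = (-217 + 2*(-18)*(-29))*74 = (-217 + 1044)*74 = 827*74 = 61198)
1/M = 1/61198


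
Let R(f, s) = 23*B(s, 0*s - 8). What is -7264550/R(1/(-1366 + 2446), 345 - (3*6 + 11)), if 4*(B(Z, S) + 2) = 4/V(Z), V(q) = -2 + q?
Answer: 99176900/627 ≈ 1.5818e+5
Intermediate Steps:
B(Z, S) = -2 + 1/(-2 + Z) (B(Z, S) = -2 + (4/(-2 + Z))/4 = -2 + 1/(-2 + Z))
R(f, s) = 23*(5 - 2*s)/(-2 + s) (R(f, s) = 23*((5 - 2*s)/(-2 + s)) = 23*(5 - 2*s)/(-2 + s))
-7264550/R(1/(-1366 + 2446), 345 - (3*6 + 11)) = -7264550*(-2 + (345 - (3*6 + 11)))/(23*(5 - 2*(345 - (3*6 + 11)))) = -7264550*(-2 + (345 - (18 + 11)))/(23*(5 - 2*(345 - (18 + 11)))) = -7264550*(-2 + (345 - 1*29))/(23*(5 - 2*(345 - 1*29))) = -7264550*(-2 + (345 - 29))/(23*(5 - 2*(345 - 29))) = -7264550*(-2 + 316)/(23*(5 - 2*316)) = -7264550*314/(23*(5 - 632)) = -7264550/(23*(1/314)*(-627)) = -7264550/(-14421/314) = -7264550*(-314/14421) = 99176900/627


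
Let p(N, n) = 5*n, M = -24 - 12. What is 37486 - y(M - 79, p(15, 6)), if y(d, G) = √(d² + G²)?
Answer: 37486 - 5*√565 ≈ 37367.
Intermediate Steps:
M = -36
y(d, G) = √(G² + d²)
37486 - y(M - 79, p(15, 6)) = 37486 - √((5*6)² + (-36 - 79)²) = 37486 - √(30² + (-115)²) = 37486 - √(900 + 13225) = 37486 - √14125 = 37486 - 5*√565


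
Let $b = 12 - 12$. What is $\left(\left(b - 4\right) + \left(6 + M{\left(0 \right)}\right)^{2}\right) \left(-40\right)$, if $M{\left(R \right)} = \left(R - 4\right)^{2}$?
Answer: $-19200$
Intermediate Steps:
$M{\left(R \right)} = \left(-4 + R\right)^{2}$
$b = 0$ ($b = 12 - 12 = 0$)
$\left(\left(b - 4\right) + \left(6 + M{\left(0 \right)}\right)^{2}\right) \left(-40\right) = \left(\left(0 - 4\right) + \left(6 + \left(-4 + 0\right)^{2}\right)^{2}\right) \left(-40\right) = \left(-4 + \left(6 + \left(-4\right)^{2}\right)^{2}\right) \left(-40\right) = \left(-4 + \left(6 + 16\right)^{2}\right) \left(-40\right) = \left(-4 + 22^{2}\right) \left(-40\right) = \left(-4 + 484\right) \left(-40\right) = 480 \left(-40\right) = -19200$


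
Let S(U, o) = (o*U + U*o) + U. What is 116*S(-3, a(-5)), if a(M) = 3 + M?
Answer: 1044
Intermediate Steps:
S(U, o) = U + 2*U*o (S(U, o) = (U*o + U*o) + U = 2*U*o + U = U + 2*U*o)
116*S(-3, a(-5)) = 116*(-3*(1 + 2*(3 - 5))) = 116*(-3*(1 + 2*(-2))) = 116*(-3*(1 - 4)) = 116*(-3*(-3)) = 116*9 = 1044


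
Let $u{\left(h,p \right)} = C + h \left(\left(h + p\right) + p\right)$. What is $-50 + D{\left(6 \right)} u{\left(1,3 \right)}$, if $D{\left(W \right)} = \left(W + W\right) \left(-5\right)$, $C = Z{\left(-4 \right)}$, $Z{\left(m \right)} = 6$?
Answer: $-830$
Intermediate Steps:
$C = 6$
$u{\left(h,p \right)} = 6 + h \left(h + 2 p\right)$ ($u{\left(h,p \right)} = 6 + h \left(\left(h + p\right) + p\right) = 6 + h \left(h + 2 p\right)$)
$D{\left(W \right)} = - 10 W$ ($D{\left(W \right)} = 2 W \left(-5\right) = - 10 W$)
$-50 + D{\left(6 \right)} u{\left(1,3 \right)} = -50 + \left(-10\right) 6 \left(6 + 1^{2} + 2 \cdot 1 \cdot 3\right) = -50 - 60 \left(6 + 1 + 6\right) = -50 - 780 = -830$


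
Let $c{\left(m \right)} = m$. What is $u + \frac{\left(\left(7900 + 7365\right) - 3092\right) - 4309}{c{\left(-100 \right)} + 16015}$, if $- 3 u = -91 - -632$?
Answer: $- \frac{954047}{5305} \approx -179.84$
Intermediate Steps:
$u = - \frac{541}{3}$ ($u = - \frac{-91 - -632}{3} = - \frac{-91 + 632}{3} = \left(- \frac{1}{3}\right) 541 = - \frac{541}{3} \approx -180.33$)
$u + \frac{\left(\left(7900 + 7365\right) - 3092\right) - 4309}{c{\left(-100 \right)} + 16015} = - \frac{541}{3} + \frac{\left(\left(7900 + 7365\right) - 3092\right) - 4309}{-100 + 16015} = - \frac{541}{3} + \frac{\left(15265 - 3092\right) - 4309}{15915} = - \frac{541}{3} + \left(12173 - 4309\right) \frac{1}{15915} = - \frac{541}{3} + 7864 \cdot \frac{1}{15915} = - \frac{541}{3} + \frac{7864}{15915} = - \frac{954047}{5305}$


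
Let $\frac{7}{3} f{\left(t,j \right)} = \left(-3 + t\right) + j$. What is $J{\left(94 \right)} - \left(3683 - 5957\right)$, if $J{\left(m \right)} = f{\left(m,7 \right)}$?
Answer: $2316$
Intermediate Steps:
$f{\left(t,j \right)} = - \frac{9}{7} + \frac{3 j}{7} + \frac{3 t}{7}$ ($f{\left(t,j \right)} = \frac{3 \left(\left(-3 + t\right) + j\right)}{7} = \frac{3 \left(-3 + j + t\right)}{7} = - \frac{9}{7} + \frac{3 j}{7} + \frac{3 t}{7}$)
$J{\left(m \right)} = \frac{12}{7} + \frac{3 m}{7}$ ($J{\left(m \right)} = - \frac{9}{7} + \frac{3}{7} \cdot 7 + \frac{3 m}{7} = - \frac{9}{7} + 3 + \frac{3 m}{7} = \frac{12}{7} + \frac{3 m}{7}$)
$J{\left(94 \right)} - \left(3683 - 5957\right) = \left(\frac{12}{7} + \frac{3}{7} \cdot 94\right) - \left(3683 - 5957\right) = \left(\frac{12}{7} + \frac{282}{7}\right) - -2274 = 42 + 2274 = 2316$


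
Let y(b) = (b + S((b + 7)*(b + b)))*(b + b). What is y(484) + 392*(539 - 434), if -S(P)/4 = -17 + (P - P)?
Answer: 575496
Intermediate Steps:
S(P) = 68 (S(P) = -4*(-17 + (P - P)) = -4*(-17 + 0) = -4*(-17) = 68)
y(b) = 2*b*(68 + b) (y(b) = (b + 68)*(b + b) = (68 + b)*(2*b) = 2*b*(68 + b))
y(484) + 392*(539 - 434) = 2*484*(68 + 484) + 392*(539 - 434) = 2*484*552 + 392*105 = 534336 + 41160 = 575496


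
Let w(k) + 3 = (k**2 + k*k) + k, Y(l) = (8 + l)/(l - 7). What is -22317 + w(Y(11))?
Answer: -178161/8 ≈ -22270.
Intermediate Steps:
Y(l) = (8 + l)/(-7 + l)
w(k) = -3 + k + 2*k**2 (w(k) = -3 + ((k**2 + k*k) + k) = -3 + ((k**2 + k**2) + k) = -3 + (2*k**2 + k) = -3 + (k + 2*k**2) = -3 + k + 2*k**2)
-22317 + w(Y(11)) = -22317 + (-3 + (8 + 11)/(-7 + 11) + 2*((8 + 11)/(-7 + 11))**2) = -22317 + (-3 + 19/4 + 2*(19/4)**2) = -22317 + (-3 + 19/4 + 2*(361/16)) = -22317 + (-3 + 19/4 + 361/8) = -22317 + 375/8 = -178161/8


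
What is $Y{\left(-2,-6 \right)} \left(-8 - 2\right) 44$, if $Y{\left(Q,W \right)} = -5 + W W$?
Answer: $-13640$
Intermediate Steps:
$Y{\left(Q,W \right)} = -5 + W^{2}$
$Y{\left(-2,-6 \right)} \left(-8 - 2\right) 44 = \left(-5 + \left(-6\right)^{2}\right) \left(-8 - 2\right) 44 = \left(-5 + 36\right) \left(-8 - 2\right) 44 = 31 \left(-10\right) 44 = \left(-310\right) 44 = -13640$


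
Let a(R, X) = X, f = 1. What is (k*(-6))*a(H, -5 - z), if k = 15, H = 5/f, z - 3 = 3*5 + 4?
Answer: 2430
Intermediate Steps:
z = 22 (z = 3 + (3*5 + 4) = 3 + (15 + 4) = 3 + 19 = 22)
H = 5 (H = 5/1 = 5*1 = 5)
(k*(-6))*a(H, -5 - z) = (15*(-6))*(-5 - 1*22) = -90*(-5 - 22) = -90*(-27) = 2430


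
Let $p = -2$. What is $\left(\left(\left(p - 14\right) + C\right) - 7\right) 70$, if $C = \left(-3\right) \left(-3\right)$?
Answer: $-980$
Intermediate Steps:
$C = 9$
$\left(\left(\left(p - 14\right) + C\right) - 7\right) 70 = \left(\left(\left(-2 - 14\right) + 9\right) - 7\right) 70 = \left(\left(-16 + 9\right) - 7\right) 70 = \left(-7 - 7\right) 70 = \left(-14\right) 70 = -980$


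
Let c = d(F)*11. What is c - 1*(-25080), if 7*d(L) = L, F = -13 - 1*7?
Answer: 175340/7 ≈ 25049.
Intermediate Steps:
F = -20 (F = -13 - 7 = -20)
d(L) = L/7
c = -220/7 (c = ((1/7)*(-20))*11 = -20/7*11 = -220/7 ≈ -31.429)
c - 1*(-25080) = -220/7 - 1*(-25080) = -220/7 + 25080 = 175340/7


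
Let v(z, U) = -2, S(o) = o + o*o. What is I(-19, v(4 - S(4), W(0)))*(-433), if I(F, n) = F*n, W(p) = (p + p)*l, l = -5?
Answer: -16454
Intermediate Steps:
S(o) = o + o²
W(p) = -10*p (W(p) = (p + p)*(-5) = (2*p)*(-5) = -10*p)
I(-19, v(4 - S(4), W(0)))*(-433) = -19*(-2)*(-433) = 38*(-433) = -16454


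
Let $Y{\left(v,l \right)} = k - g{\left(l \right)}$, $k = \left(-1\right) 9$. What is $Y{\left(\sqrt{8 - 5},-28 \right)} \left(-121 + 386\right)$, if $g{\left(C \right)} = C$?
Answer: $5035$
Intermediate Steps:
$k = -9$
$Y{\left(v,l \right)} = -9 - l$
$Y{\left(\sqrt{8 - 5},-28 \right)} \left(-121 + 386\right) = \left(-9 - -28\right) \left(-121 + 386\right) = \left(-9 + 28\right) 265 = 19 \cdot 265 = 5035$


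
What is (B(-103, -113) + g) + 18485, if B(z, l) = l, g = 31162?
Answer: 49534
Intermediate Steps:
(B(-103, -113) + g) + 18485 = (-113 + 31162) + 18485 = 31049 + 18485 = 49534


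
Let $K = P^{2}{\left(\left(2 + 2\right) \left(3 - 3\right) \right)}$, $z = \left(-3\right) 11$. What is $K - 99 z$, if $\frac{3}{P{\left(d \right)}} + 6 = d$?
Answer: $\frac{13069}{4} \approx 3267.3$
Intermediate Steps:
$z = -33$
$P{\left(d \right)} = \frac{3}{-6 + d}$
$K = \frac{1}{4}$ ($K = \left(\frac{3}{-6 + \left(2 + 2\right) \left(3 - 3\right)}\right)^{2} = \left(\frac{3}{-6 + 4 \cdot 0}\right)^{2} = \left(\frac{3}{-6 + 0}\right)^{2} = \left(\frac{3}{-6}\right)^{2} = \left(3 \left(- \frac{1}{6}\right)\right)^{2} = \left(- \frac{1}{2}\right)^{2} = \frac{1}{4} \approx 0.25$)
$K - 99 z = \frac{1}{4} - -3267 = \frac{1}{4} + 3267 = \frac{13069}{4}$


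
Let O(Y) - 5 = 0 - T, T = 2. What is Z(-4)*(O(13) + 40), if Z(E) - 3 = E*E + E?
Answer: 645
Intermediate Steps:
O(Y) = 3 (O(Y) = 5 + (0 - 1*2) = 5 + (0 - 2) = 5 - 2 = 3)
Z(E) = 3 + E + E**2 (Z(E) = 3 + (E*E + E) = 3 + (E**2 + E) = 3 + (E + E**2) = 3 + E + E**2)
Z(-4)*(O(13) + 40) = (3 - 4 + (-4)**2)*(3 + 40) = (3 - 4 + 16)*43 = 15*43 = 645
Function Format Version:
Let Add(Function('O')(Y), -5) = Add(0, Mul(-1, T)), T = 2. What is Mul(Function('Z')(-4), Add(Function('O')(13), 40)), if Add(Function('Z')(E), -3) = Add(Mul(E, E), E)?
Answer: 645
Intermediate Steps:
Function('O')(Y) = 3 (Function('O')(Y) = Add(5, Add(0, Mul(-1, 2))) = Add(5, Add(0, -2)) = Add(5, -2) = 3)
Function('Z')(E) = Add(3, E, Pow(E, 2)) (Function('Z')(E) = Add(3, Add(Mul(E, E), E)) = Add(3, Add(Pow(E, 2), E)) = Add(3, Add(E, Pow(E, 2))) = Add(3, E, Pow(E, 2)))
Mul(Function('Z')(-4), Add(Function('O')(13), 40)) = Mul(Add(3, -4, Pow(-4, 2)), Add(3, 40)) = Mul(Add(3, -4, 16), 43) = Mul(15, 43) = 645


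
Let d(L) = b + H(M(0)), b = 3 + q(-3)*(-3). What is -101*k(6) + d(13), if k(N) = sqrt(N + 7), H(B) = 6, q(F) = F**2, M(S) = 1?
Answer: -18 - 101*sqrt(13) ≈ -382.16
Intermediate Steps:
b = -24 (b = 3 + (-3)**2*(-3) = 3 + 9*(-3) = 3 - 27 = -24)
k(N) = sqrt(7 + N)
d(L) = -18 (d(L) = -24 + 6 = -18)
-101*k(6) + d(13) = -101*sqrt(7 + 6) - 18 = -101*sqrt(13) - 18 = -18 - 101*sqrt(13)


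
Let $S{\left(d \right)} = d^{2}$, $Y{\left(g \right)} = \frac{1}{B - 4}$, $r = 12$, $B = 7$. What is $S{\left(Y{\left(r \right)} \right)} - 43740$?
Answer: $- \frac{393659}{9} \approx -43740.0$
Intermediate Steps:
$Y{\left(g \right)} = \frac{1}{3}$ ($Y{\left(g \right)} = \frac{1}{7 - 4} = \frac{1}{3}$)
$S{\left(Y{\left(r \right)} \right)} - 43740 = \left(\frac{1}{3}\right)^{2} - 43740 = \frac{1}{9} - 43740 = - \frac{393659}{9}$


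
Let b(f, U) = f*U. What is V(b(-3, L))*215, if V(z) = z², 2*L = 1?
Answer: 1935/4 ≈ 483.75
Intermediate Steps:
L = ½ (L = (½)*1 = ½ ≈ 0.50000)
b(f, U) = U*f
V(b(-3, L))*215 = ((½)*(-3))²*215 = (-3/2)²*215 = (9/4)*215 = 1935/4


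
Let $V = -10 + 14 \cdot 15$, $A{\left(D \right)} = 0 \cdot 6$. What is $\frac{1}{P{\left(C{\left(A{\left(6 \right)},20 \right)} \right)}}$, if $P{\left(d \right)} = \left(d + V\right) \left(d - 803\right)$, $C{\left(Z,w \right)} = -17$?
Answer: $- \frac{1}{150060} \approx -6.664 \cdot 10^{-6}$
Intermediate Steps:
$A{\left(D \right)} = 0$
$V = 200$ ($V = -10 + 210 = 200$)
$P{\left(d \right)} = \left(-803 + d\right) \left(200 + d\right)$ ($P{\left(d \right)} = \left(d + 200\right) \left(d - 803\right) = \left(200 + d\right) \left(-803 + d\right) = \left(-803 + d\right) \left(200 + d\right)$)
$\frac{1}{P{\left(C{\left(A{\left(6 \right)},20 \right)} \right)}} = \frac{1}{-160600 + \left(-17\right)^{2} - -10251} = \frac{1}{-160600 + 289 + 10251} = \frac{1}{-150060} = - \frac{1}{150060}$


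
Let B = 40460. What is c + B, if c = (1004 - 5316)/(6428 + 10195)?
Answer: 672562268/16623 ≈ 40460.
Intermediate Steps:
c = -4312/16623 ≈ -0.25940
c + B = -4312/16623 + 40460 = 672562268/16623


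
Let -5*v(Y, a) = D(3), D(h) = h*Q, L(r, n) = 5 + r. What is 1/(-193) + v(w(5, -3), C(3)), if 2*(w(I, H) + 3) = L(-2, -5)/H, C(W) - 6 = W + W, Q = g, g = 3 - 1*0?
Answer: -1742/965 ≈ -1.8052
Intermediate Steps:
g = 3 (g = 3 + 0 = 3)
Q = 3
C(W) = 6 + 2*W (C(W) = 6 + (W + W) = 6 + 2*W)
D(h) = 3*h (D(h) = h*3 = 3*h)
w(I, H) = -3 + 3/(2*H) (w(I, H) = -3 + ((5 - 2)/H)/2 = -3 + (3/H)/2 = -3 + 3/(2*H))
v(Y, a) = -9/5 (v(Y, a) = -3*3/5 = -⅕*9 = -9/5)
1/(-193) + v(w(5, -3), C(3)) = 1/(-193) - 9/5 = -1/193 - 9/5 = -1742/965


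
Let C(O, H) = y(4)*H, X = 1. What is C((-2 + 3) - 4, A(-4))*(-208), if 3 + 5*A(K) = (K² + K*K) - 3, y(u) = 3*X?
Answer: -16224/5 ≈ -3244.8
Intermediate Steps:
y(u) = 3 (y(u) = 3*1 = 3)
A(K) = -6/5 + 2*K²/5 (A(K) = -⅗ + ((K² + K*K) - 3)/5 = -⅗ + ((K² + K²) - 3)/5 = -⅗ + (2*K² - 3)/5 = -⅗ + (-3 + 2*K²)/5 = -⅗ + (-⅗ + 2*K²/5) = -6/5 + 2*K²/5)
C(O, H) = 3*H
C((-2 + 3) - 4, A(-4))*(-208) = (3*(-6/5 + (⅖)*(-4)²))*(-208) = (3*(-6/5 + (⅖)*16))*(-208) = (3*(-6/5 + 32/5))*(-208) = (3*(26/5))*(-208) = (78/5)*(-208) = -16224/5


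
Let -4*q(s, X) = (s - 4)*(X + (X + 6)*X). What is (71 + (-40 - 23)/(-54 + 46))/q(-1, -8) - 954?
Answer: -75689/80 ≈ -946.11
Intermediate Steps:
q(s, X) = -(-4 + s)*(X + X*(6 + X))/4 (q(s, X) = -(s - 4)*(X + (X + 6)*X)/4 = -(-4 + s)*(X + (6 + X)*X)/4 = -(-4 + s)*(X + X*(6 + X))/4)
(71 + (-40 - 23)/(-54 + 46))/q(-1, -8) - 954 = (71 + (-40 - 23)/(-54 + 46))/(((¼)*(-8)*(28 - 7*(-1) + 4*(-8) - 1*(-8)*(-1)))) - 954 = (71 - 63/(-8))/(((¼)*(-8)*(28 + 7 - 32 - 8))) - 954 = (71 - 63*(-⅛))/(((¼)*(-8)*(-5))) - 954 = (71 + 63/8)/10 - 954 = (631/8)*(⅒) - 954 = 631/80 - 954 = -75689/80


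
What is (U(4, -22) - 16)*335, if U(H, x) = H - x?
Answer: 3350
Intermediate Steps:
(U(4, -22) - 16)*335 = ((4 - 1*(-22)) - 16)*335 = ((4 + 22) - 16)*335 = (26 - 16)*335 = 10*335 = 3350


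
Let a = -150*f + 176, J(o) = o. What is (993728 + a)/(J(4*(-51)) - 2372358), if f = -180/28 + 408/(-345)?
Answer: -80101177/190991241 ≈ -0.41940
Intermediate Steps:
f = -6127/805 (f = -180*1/28 + 408*(-1/345) = -45/7 - 136/115 = -6127/805 ≈ -7.6112)
a = 212146/161 (a = -150*(-6127/805) + 176 = 183810/161 + 176 = 212146/161 ≈ 1317.7)
(993728 + a)/(J(4*(-51)) - 2372358) = (993728 + 212146/161)/(4*(-51) - 2372358) = 160202354/(161*(-204 - 2372358)) = (160202354/161)/(-2372562) = (160202354/161)*(-1/2372562) = -80101177/190991241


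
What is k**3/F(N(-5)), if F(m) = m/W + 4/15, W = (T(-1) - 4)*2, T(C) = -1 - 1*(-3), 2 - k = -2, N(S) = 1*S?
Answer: 3840/91 ≈ 42.198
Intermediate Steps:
N(S) = S
k = 4 (k = 2 - 1*(-2) = 2 + 2 = 4)
T(C) = 2 (T(C) = -1 + 3 = 2)
W = -4 (W = (2 - 4)*2 = -2*2 = -4)
F(m) = 4/15 - m/4 (F(m) = m/(-4) + 4/15 = m*(-1/4) + 4*(1/15) = -m/4 + 4/15 = 4/15 - m/4)
k**3/F(N(-5)) = 4**3/(4/15 - 1/4*(-5)) = 64/(4/15 + 5/4) = 64/(91/60) = 64*(60/91) = 3840/91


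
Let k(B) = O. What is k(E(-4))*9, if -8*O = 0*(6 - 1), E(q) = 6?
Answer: 0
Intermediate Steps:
O = 0 (O = -0*(6 - 1) = -0*5 = -1/8*0 = 0)
k(B) = 0
k(E(-4))*9 = 0*9 = 0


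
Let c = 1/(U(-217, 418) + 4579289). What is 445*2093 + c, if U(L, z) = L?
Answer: 4264878974721/4579072 ≈ 9.3139e+5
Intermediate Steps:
c = 1/4579072 (c = 1/(-217 + 4579289) = 1/4579072 ≈ 2.1838e-7)
445*2093 + c = 445*2093 + 1/4579072 = 931385 + 1/4579072 = 4264878974721/4579072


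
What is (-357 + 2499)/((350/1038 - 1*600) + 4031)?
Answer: 555849/890432 ≈ 0.62425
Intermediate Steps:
(-357 + 2499)/((350/1038 - 1*600) + 4031) = 2142/((350*(1/1038) - 600) + 4031) = 2142/((175/519 - 600) + 4031) = 2142/(-311225/519 + 4031) = 2142/(1780864/519) = 2142*(519/1780864) = 555849/890432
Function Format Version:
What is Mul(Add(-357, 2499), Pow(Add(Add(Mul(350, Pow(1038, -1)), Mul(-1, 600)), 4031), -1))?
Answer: Rational(555849, 890432) ≈ 0.62425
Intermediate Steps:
Mul(Add(-357, 2499), Pow(Add(Add(Mul(350, Pow(1038, -1)), Mul(-1, 600)), 4031), -1)) = Mul(2142, Pow(Add(Add(Mul(350, Rational(1, 1038)), -600), 4031), -1)) = Mul(2142, Pow(Add(Add(Rational(175, 519), -600), 4031), -1)) = Mul(2142, Pow(Add(Rational(-311225, 519), 4031), -1)) = Mul(2142, Pow(Rational(1780864, 519), -1)) = Mul(2142, Rational(519, 1780864)) = Rational(555849, 890432)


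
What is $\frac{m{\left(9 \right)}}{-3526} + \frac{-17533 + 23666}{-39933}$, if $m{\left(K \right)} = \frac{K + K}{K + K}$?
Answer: $- \frac{21664891}{140803758} \approx -0.15387$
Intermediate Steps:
$m{\left(K \right)} = 1$ ($m{\left(K \right)} = \frac{2 K}{2 K} = 2 K \frac{1}{2 K} = 1$)
$\frac{m{\left(9 \right)}}{-3526} + \frac{-17533 + 23666}{-39933} = 1 \frac{1}{-3526} + \frac{-17533 + 23666}{-39933} = 1 \left(- \frac{1}{3526}\right) + 6133 \left(- \frac{1}{39933}\right) = - \frac{1}{3526} - \frac{6133}{39933} = - \frac{21664891}{140803758}$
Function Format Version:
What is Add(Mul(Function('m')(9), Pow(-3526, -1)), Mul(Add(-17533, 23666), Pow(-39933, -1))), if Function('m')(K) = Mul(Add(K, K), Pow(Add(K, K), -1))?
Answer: Rational(-21664891, 140803758) ≈ -0.15387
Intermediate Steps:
Function('m')(K) = 1 (Function('m')(K) = Mul(Mul(2, K), Pow(Mul(2, K), -1)) = Mul(Mul(2, K), Mul(Rational(1, 2), Pow(K, -1))) = 1)
Add(Mul(Function('m')(9), Pow(-3526, -1)), Mul(Add(-17533, 23666), Pow(-39933, -1))) = Add(Mul(1, Pow(-3526, -1)), Mul(Add(-17533, 23666), Pow(-39933, -1))) = Add(Mul(1, Rational(-1, 3526)), Mul(6133, Rational(-1, 39933))) = Add(Rational(-1, 3526), Rational(-6133, 39933)) = Rational(-21664891, 140803758)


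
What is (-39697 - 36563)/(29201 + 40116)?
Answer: -76260/69317 ≈ -1.1002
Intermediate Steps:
(-39697 - 36563)/(29201 + 40116) = -76260/69317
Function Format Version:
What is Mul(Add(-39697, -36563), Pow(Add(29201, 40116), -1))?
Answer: Rational(-76260, 69317) ≈ -1.1002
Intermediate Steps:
Mul(Add(-39697, -36563), Pow(Add(29201, 40116), -1)) = Mul(-76260, Pow(69317, -1)) = Mul(-76260, Rational(1, 69317)) = Rational(-76260, 69317)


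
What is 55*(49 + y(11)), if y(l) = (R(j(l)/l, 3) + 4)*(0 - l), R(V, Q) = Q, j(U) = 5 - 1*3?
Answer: -1540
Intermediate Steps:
j(U) = 2 (j(U) = 5 - 3 = 2)
y(l) = -7*l (y(l) = (3 + 4)*(0 - l) = 7*(-l) = -7*l)
55*(49 + y(11)) = 55*(49 - 7*11) = 55*(49 - 77) = 55*(-28) = -1540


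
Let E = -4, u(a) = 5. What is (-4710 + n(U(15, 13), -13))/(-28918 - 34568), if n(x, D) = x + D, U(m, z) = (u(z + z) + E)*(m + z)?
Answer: 1565/21162 ≈ 0.073953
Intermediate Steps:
U(m, z) = m + z (U(m, z) = (5 - 4)*(m + z) = 1*(m + z) = m + z)
n(x, D) = D + x
(-4710 + n(U(15, 13), -13))/(-28918 - 34568) = (-4710 + (-13 + (15 + 13)))/(-28918 - 34568) = (-4710 + (-13 + 28))/(-63486) = (-4710 + 15)*(-1/63486) = -4695*(-1/63486) = 1565/21162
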